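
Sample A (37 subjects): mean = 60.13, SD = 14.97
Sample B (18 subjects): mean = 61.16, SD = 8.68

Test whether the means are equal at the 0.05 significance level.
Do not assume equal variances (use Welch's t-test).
Welch's two-sample t-test:
H₀: μ₁ = μ₂
H₁: μ₁ ≠ μ₂
s₁²/n₁ = 14.97²/37 = 6.0568,  s₂²/n₂ = 8.68²/18 = 4.1857
SE = √(s₁²/n₁ + s₂²/n₂) = √(6.0568 + 4.1857) = 3.2004
df (Welch-Satterthwaite) = (s₁²/n₁ + s₂²/n₂)² / [(s₁²/n₁)²/(n₁-1) + (s₂²/n₂)²/(n₂-1)] ≈ 51.18
t = (x̄₁ - x̄₂) / SE = (60.13 - 61.16) / 3.2004 = -1.03 / 3.2004 = -0.322
p-value = 0.7489

Since p-value > α = 0.05, we fail to reject H₀.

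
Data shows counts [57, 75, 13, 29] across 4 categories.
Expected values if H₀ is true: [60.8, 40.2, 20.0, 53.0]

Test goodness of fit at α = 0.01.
Chi-square goodness of fit test:
H₀: observed counts match expected distribution
H₁: observed counts differ from expected distribution
df = k - 1 = 3
χ² = Σ(O - E)²/E
   = (57 - 60.8)²/60.8 + (75 - 40.2)²/40.2 + (13 - 20.0)²/20.0 + (29 - 53.0)²/53.0
   = 0.237 + 30.125 + 2.450 + 10.868
   = 43.68
p-value < 0.0001

Since p-value < α = 0.01, we reject H₀.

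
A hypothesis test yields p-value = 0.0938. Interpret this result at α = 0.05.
Since p = 0.0938 > α = 0.05, fail to reject H₀.
There is insufficient evidence to reject the null hypothesis; the result is not statistically significant at the 0.05 level.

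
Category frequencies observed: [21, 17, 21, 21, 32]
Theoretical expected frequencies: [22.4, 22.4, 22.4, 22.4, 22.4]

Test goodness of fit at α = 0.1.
Chi-square goodness of fit test:
H₀: observed counts match expected distribution
H₁: observed counts differ from expected distribution
df = k - 1 = 4
χ² = Σ(O - E)²/E
   = (21 - 22.4)²/22.4 + (17 - 22.4)²/22.4 + (21 - 22.4)²/22.4 + (21 - 22.4)²/22.4 + (32 - 22.4)²/22.4
   = 0.087 + 1.302 + 0.087 + 0.087 + 4.114
   = 5.68
p-value = 0.2245

Since p-value > α = 0.1, we fail to reject H₀.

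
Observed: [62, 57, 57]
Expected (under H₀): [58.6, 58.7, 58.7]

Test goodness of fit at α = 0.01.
Chi-square goodness of fit test:
H₀: observed counts match expected distribution
H₁: observed counts differ from expected distribution
df = k - 1 = 2
χ² = Σ(O - E)²/E
   = (62 - 58.6)²/58.6 + (57 - 58.7)²/58.7 + (57 - 58.7)²/58.7
   = 0.197 + 0.049 + 0.049
   = 0.30
p-value = 0.8625

Since p-value > α = 0.01, we fail to reject H₀.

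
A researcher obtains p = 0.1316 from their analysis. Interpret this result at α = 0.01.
Since p = 0.1316 > α = 0.01, fail to reject H₀.
There is insufficient evidence to reject the null hypothesis; the result is not statistically significant at the 0.01 level.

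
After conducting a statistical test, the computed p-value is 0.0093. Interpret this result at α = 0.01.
Since p = 0.0093 < α = 0.01, reject H₀.
There is sufficient evidence to reject the null hypothesis; the result is statistically significant at the 0.01 level.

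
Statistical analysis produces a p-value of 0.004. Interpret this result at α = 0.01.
Since p = 0.004 < α = 0.01, reject H₀.
There is sufficient evidence to reject the null hypothesis; the result is statistically significant at the 0.01 level.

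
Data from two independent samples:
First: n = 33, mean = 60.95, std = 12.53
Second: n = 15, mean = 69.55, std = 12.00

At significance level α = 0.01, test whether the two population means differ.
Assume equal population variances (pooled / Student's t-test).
Student's two-sample t-test (equal variances):
H₀: μ₁ = μ₂
H₁: μ₁ ≠ μ₂
df = n₁ + n₂ - 2 = 46
Pooled variance s_p² = [(n₁-1)s₁² + (n₂-1)s₂²] / (n₁ + n₂ - 2) = [(32)(12.53²) + (14)(12.00²)] / 46 = 153.0441
SE = √(s_p²(1/n₁ + 1/n₂)) = √(153.0441 × (1/33 + 1/15)) = 3.8524
t = (x̄₁ - x̄₂) / SE = (60.95 - 69.55) / 3.8524 = -8.60 / 3.8524 = -2.232
p-value = 0.0305

Since p-value > α = 0.01, we fail to reject H₀.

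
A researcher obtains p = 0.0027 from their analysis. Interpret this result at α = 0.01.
Since p = 0.0027 < α = 0.01, reject H₀.
There is sufficient evidence to reject the null hypothesis; the result is statistically significant at the 0.01 level.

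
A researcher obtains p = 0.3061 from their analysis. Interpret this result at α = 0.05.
Since p = 0.3061 > α = 0.05, fail to reject H₀.
There is insufficient evidence to reject the null hypothesis; the result is not statistically significant at the 0.05 level.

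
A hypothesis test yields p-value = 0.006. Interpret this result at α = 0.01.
Since p = 0.006 < α = 0.01, reject H₀.
There is sufficient evidence to reject the null hypothesis; the result is statistically significant at the 0.01 level.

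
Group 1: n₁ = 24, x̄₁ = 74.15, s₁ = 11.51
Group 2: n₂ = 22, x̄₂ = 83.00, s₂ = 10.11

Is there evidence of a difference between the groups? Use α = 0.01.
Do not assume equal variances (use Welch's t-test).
Welch's two-sample t-test:
H₀: μ₁ = μ₂
H₁: μ₁ ≠ μ₂
s₁²/n₁ = 11.51²/24 = 5.5200,  s₂²/n₂ = 10.11²/22 = 4.6460
SE = √(s₁²/n₁ + s₂²/n₂) = √(5.5200 + 4.6460) = 3.1884
df (Welch-Satterthwaite) = (s₁²/n₁ + s₂²/n₂)² / [(s₁²/n₁)²/(n₁-1) + (s₂²/n₂)²/(n₂-1)] ≈ 43.93
t = (x̄₁ - x̄₂) / SE = (74.15 - 83.00) / 3.1884 = -8.85 / 3.1884 = -2.776
p-value = 0.0081

Since p-value < α = 0.01, we reject H₀.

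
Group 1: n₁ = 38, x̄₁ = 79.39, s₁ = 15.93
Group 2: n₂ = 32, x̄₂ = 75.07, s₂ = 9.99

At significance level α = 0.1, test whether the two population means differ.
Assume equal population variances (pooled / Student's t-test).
Student's two-sample t-test (equal variances):
H₀: μ₁ = μ₂
H₁: μ₁ ≠ μ₂
df = n₁ + n₂ - 2 = 68
Pooled variance s_p² = [(n₁-1)s₁² + (n₂-1)s₂²] / (n₁ + n₂ - 2) = [(37)(15.93²) + (31)(9.99²)] / 68 = 183.5751
SE = √(s_p²(1/n₁ + 1/n₂)) = √(183.5751 × (1/38 + 1/32)) = 3.2508
t = (x̄₁ - x̄₂) / SE = (79.39 - 75.07) / 3.2508 = 4.32 / 3.2508 = 1.329
p-value = 0.1883

Since p-value > α = 0.1, we fail to reject H₀.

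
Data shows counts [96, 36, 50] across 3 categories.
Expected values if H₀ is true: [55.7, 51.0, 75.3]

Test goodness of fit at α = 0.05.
Chi-square goodness of fit test:
H₀: observed counts match expected distribution
H₁: observed counts differ from expected distribution
df = k - 1 = 2
χ² = Σ(O - E)²/E
   = (96 - 55.7)²/55.7 + (36 - 51.0)²/51.0 + (50 - 75.3)²/75.3
   = 29.158 + 4.412 + 8.501
   = 42.07
p-value < 0.0001

Since p-value < α = 0.05, we reject H₀.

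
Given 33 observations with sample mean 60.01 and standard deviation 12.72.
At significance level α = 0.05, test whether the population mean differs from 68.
One-sample t-test:
H₀: μ = 68
H₁: μ ≠ 68
df = n - 1 = 32
t = (x̄ - μ₀) / (s/√n) = (60.01 - 68) / (12.72/√33) = -3.608
p-value = 0.0010

Since p-value < α = 0.05, we reject H₀.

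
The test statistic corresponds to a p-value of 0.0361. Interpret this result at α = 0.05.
Since p = 0.0361 < α = 0.05, reject H₀.
There is sufficient evidence to reject the null hypothesis; the result is statistically significant at the 0.05 level.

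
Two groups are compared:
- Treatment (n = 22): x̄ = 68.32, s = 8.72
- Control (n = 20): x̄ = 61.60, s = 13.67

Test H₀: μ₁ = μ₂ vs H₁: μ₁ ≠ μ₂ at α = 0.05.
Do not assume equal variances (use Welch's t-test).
Welch's two-sample t-test:
H₀: μ₁ = μ₂
H₁: μ₁ ≠ μ₂
s₁²/n₁ = 8.72²/22 = 3.4563,  s₂²/n₂ = 13.67²/20 = 9.3434
SE = √(s₁²/n₁ + s₂²/n₂) = √(3.4563 + 9.3434) = 3.5777
df (Welch-Satterthwaite) = (s₁²/n₁ + s₂²/n₂)² / [(s₁²/n₁)²/(n₁-1) + (s₂²/n₂)²/(n₂-1)] ≈ 31.73
t = (x̄₁ - x̄₂) / SE = (68.32 - 61.60) / 3.5777 = 6.72 / 3.5777 = 1.878
p-value = 0.0696

Since p-value > α = 0.05, we fail to reject H₀.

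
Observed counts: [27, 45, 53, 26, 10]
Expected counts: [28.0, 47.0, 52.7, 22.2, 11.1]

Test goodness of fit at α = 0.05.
Chi-square goodness of fit test:
H₀: observed counts match expected distribution
H₁: observed counts differ from expected distribution
df = k - 1 = 4
χ² = Σ(O - E)²/E
   = (27 - 28.0)²/28.0 + (45 - 47.0)²/47.0 + (53 - 52.7)²/52.7 + (26 - 22.2)²/22.2 + (10 - 11.1)²/11.1
   = 0.036 + 0.085 + 0.002 + 0.650 + 0.109
   = 0.88
p-value = 0.9271

Since p-value > α = 0.05, we fail to reject H₀.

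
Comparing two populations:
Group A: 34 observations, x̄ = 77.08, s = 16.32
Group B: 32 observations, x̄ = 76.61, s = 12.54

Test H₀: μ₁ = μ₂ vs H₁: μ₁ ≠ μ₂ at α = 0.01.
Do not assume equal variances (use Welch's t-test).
Welch's two-sample t-test:
H₀: μ₁ = μ₂
H₁: μ₁ ≠ μ₂
s₁²/n₁ = 16.32²/34 = 7.8336,  s₂²/n₂ = 12.54²/32 = 4.9141
SE = √(s₁²/n₁ + s₂²/n₂) = √(7.8336 + 4.9141) = 3.5704
df (Welch-Satterthwaite) = (s₁²/n₁ + s₂²/n₂)² / [(s₁²/n₁)²/(n₁-1) + (s₂²/n₂)²/(n₂-1)] ≈ 61.59
t = (x̄₁ - x̄₂) / SE = (77.08 - 76.61) / 3.5704 = 0.47 / 3.5704 = 0.132
p-value = 0.8957

Since p-value > α = 0.01, we fail to reject H₀.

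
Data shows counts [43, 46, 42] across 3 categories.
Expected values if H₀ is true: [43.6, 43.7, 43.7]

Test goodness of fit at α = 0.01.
Chi-square goodness of fit test:
H₀: observed counts match expected distribution
H₁: observed counts differ from expected distribution
df = k - 1 = 2
χ² = Σ(O - E)²/E
   = (43 - 43.6)²/43.6 + (46 - 43.7)²/43.7 + (42 - 43.7)²/43.7
   = 0.008 + 0.121 + 0.066
   = 0.20
p-value = 0.9069

Since p-value > α = 0.01, we fail to reject H₀.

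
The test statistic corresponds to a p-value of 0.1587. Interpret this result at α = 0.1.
Since p = 0.1587 > α = 0.1, fail to reject H₀.
There is insufficient evidence to reject the null hypothesis; the result is not statistically significant at the 0.1 level.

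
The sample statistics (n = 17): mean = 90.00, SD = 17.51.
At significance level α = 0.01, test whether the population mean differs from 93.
One-sample t-test:
H₀: μ = 93
H₁: μ ≠ 93
df = n - 1 = 16
t = (x̄ - μ₀) / (s/√n) = (90.00 - 93) / (17.51/√17) = -0.706
p-value = 0.4901

Since p-value > α = 0.01, we fail to reject H₀.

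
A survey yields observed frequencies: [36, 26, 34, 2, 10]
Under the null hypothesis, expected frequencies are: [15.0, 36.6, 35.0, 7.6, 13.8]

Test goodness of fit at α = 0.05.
Chi-square goodness of fit test:
H₀: observed counts match expected distribution
H₁: observed counts differ from expected distribution
df = k - 1 = 4
χ² = Σ(O - E)²/E
   = (36 - 15.0)²/15.0 + (26 - 36.6)²/36.6 + (34 - 35.0)²/35.0 + (2 - 7.6)²/7.6 + (10 - 13.8)²/13.8
   = 29.400 + 3.070 + 0.029 + 4.126 + 1.046
   = 37.67
p-value < 0.0001

Since p-value < α = 0.05, we reject H₀.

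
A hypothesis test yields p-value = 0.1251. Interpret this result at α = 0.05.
Since p = 0.1251 > α = 0.05, fail to reject H₀.
There is insufficient evidence to reject the null hypothesis; the result is not statistically significant at the 0.05 level.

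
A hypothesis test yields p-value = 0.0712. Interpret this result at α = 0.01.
Since p = 0.0712 > α = 0.01, fail to reject H₀.
There is insufficient evidence to reject the null hypothesis; the result is not statistically significant at the 0.01 level.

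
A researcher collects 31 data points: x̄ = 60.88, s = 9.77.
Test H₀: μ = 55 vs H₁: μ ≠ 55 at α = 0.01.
One-sample t-test:
H₀: μ = 55
H₁: μ ≠ 55
df = n - 1 = 30
t = (x̄ - μ₀) / (s/√n) = (60.88 - 55) / (9.77/√31) = 3.351
p-value = 0.0022

Since p-value < α = 0.01, we reject H₀.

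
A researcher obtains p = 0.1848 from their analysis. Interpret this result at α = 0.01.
Since p = 0.1848 > α = 0.01, fail to reject H₀.
There is insufficient evidence to reject the null hypothesis; the result is not statistically significant at the 0.01 level.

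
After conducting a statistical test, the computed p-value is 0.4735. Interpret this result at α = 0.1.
Since p = 0.4735 > α = 0.1, fail to reject H₀.
There is insufficient evidence to reject the null hypothesis; the result is not statistically significant at the 0.1 level.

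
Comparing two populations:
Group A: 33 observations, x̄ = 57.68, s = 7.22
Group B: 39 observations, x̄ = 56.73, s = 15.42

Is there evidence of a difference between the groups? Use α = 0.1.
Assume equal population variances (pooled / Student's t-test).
Student's two-sample t-test (equal variances):
H₀: μ₁ = μ₂
H₁: μ₁ ≠ μ₂
df = n₁ + n₂ - 2 = 70
Pooled variance s_p² = [(n₁-1)s₁² + (n₂-1)s₂²] / (n₁ + n₂ - 2) = [(32)(7.22²) + (38)(15.42²)] / 70 = 152.9087
SE = √(s_p²(1/n₁ + 1/n₂)) = √(152.9087 × (1/33 + 1/39)) = 2.9248
t = (x̄₁ - x̄₂) / SE = (57.68 - 56.73) / 2.9248 = 0.95 / 2.9248 = 0.325
p-value = 0.7463

Since p-value > α = 0.1, we fail to reject H₀.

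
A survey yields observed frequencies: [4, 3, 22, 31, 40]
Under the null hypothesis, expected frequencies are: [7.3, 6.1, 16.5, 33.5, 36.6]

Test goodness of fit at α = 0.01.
Chi-square goodness of fit test:
H₀: observed counts match expected distribution
H₁: observed counts differ from expected distribution
df = k - 1 = 4
χ² = Σ(O - E)²/E
   = (4 - 7.3)²/7.3 + (3 - 6.1)²/6.1 + (22 - 16.5)²/16.5 + (31 - 33.5)²/33.5 + (40 - 36.6)²/36.6
   = 1.492 + 1.575 + 1.833 + 0.187 + 0.316
   = 5.40
p-value = 0.2484

Since p-value > α = 0.01, we fail to reject H₀.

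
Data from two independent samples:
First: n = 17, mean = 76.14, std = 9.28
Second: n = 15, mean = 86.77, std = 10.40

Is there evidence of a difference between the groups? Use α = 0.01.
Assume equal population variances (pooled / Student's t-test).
Student's two-sample t-test (equal variances):
H₀: μ₁ = μ₂
H₁: μ₁ ≠ μ₂
df = n₁ + n₂ - 2 = 30
Pooled variance s_p² = [(n₁-1)s₁² + (n₂-1)s₂²] / (n₁ + n₂ - 2) = [(16)(9.28²) + (14)(10.40²)] / 30 = 96.4045
SE = √(s_p²(1/n₁ + 1/n₂)) = √(96.4045 × (1/17 + 1/15)) = 3.4782
t = (x̄₁ - x̄₂) / SE = (76.14 - 86.77) / 3.4782 = -10.63 / 3.4782 = -3.056
p-value = 0.0047

Since p-value < α = 0.01, we reject H₀.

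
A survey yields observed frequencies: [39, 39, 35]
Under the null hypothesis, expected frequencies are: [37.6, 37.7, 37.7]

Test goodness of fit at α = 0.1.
Chi-square goodness of fit test:
H₀: observed counts match expected distribution
H₁: observed counts differ from expected distribution
df = k - 1 = 2
χ² = Σ(O - E)²/E
   = (39 - 37.6)²/37.6 + (39 - 37.7)²/37.7 + (35 - 37.7)²/37.7
   = 0.052 + 0.045 + 0.193
   = 0.29
p-value = 0.8649

Since p-value > α = 0.1, we fail to reject H₀.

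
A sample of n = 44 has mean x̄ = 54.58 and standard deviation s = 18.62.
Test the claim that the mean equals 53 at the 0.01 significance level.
One-sample t-test:
H₀: μ = 53
H₁: μ ≠ 53
df = n - 1 = 43
t = (x̄ - μ₀) / (s/√n) = (54.58 - 53) / (18.62/√44) = 0.563
p-value = 0.5765

Since p-value > α = 0.01, we fail to reject H₀.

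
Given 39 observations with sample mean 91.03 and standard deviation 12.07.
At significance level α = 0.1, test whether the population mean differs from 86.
One-sample t-test:
H₀: μ = 86
H₁: μ ≠ 86
df = n - 1 = 38
t = (x̄ - μ₀) / (s/√n) = (91.03 - 86) / (12.07/√39) = 2.603
p-value = 0.0131

Since p-value < α = 0.1, we reject H₀.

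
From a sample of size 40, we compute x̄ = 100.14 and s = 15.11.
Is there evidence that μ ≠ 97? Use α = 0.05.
One-sample t-test:
H₀: μ = 97
H₁: μ ≠ 97
df = n - 1 = 39
t = (x̄ - μ₀) / (s/√n) = (100.14 - 97) / (15.11/√40) = 1.314
p-value = 0.1964

Since p-value > α = 0.05, we fail to reject H₀.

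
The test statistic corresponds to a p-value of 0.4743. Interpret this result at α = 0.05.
Since p = 0.4743 > α = 0.05, fail to reject H₀.
There is insufficient evidence to reject the null hypothesis; the result is not statistically significant at the 0.05 level.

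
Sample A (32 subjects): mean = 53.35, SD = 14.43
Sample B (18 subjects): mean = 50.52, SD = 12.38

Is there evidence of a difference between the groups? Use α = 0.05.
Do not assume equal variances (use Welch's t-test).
Welch's two-sample t-test:
H₀: μ₁ = μ₂
H₁: μ₁ ≠ μ₂
s₁²/n₁ = 14.43²/32 = 6.5070,  s₂²/n₂ = 12.38²/18 = 8.5147
SE = √(s₁²/n₁ + s₂²/n₂) = √(6.5070 + 8.5147) = 3.8758
df (Welch-Satterthwaite) = (s₁²/n₁ + s₂²/n₂)² / [(s₁²/n₁)²/(n₁-1) + (s₂²/n₂)²/(n₂-1)] ≈ 40.08
t = (x̄₁ - x̄₂) / SE = (53.35 - 50.52) / 3.8758 = 2.83 / 3.8758 = 0.730
p-value = 0.4695

Since p-value > α = 0.05, we fail to reject H₀.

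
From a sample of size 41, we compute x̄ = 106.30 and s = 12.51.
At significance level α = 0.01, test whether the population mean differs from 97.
One-sample t-test:
H₀: μ = 97
H₁: μ ≠ 97
df = n - 1 = 40
t = (x̄ - μ₀) / (s/√n) = (106.30 - 97) / (12.51/√41) = 4.760
p-value < 0.0001

Since p-value < α = 0.01, we reject H₀.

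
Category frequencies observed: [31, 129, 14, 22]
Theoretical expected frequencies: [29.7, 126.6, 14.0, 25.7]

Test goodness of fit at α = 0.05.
Chi-square goodness of fit test:
H₀: observed counts match expected distribution
H₁: observed counts differ from expected distribution
df = k - 1 = 3
χ² = Σ(O - E)²/E
   = (31 - 29.7)²/29.7 + (129 - 126.6)²/126.6 + (14 - 14.0)²/14.0 + (22 - 25.7)²/25.7
   = 0.057 + 0.045 + 0.000 + 0.533
   = 0.64
p-value = 0.8884

Since p-value > α = 0.05, we fail to reject H₀.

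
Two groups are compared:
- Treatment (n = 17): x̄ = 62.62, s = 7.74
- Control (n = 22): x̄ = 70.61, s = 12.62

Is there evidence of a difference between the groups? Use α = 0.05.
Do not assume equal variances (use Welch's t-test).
Welch's two-sample t-test:
H₀: μ₁ = μ₂
H₁: μ₁ ≠ μ₂
s₁²/n₁ = 7.74²/17 = 3.5240,  s₂²/n₂ = 12.62²/22 = 7.2393
SE = √(s₁²/n₁ + s₂²/n₂) = √(3.5240 + 7.2393) = 3.2807
df (Welch-Satterthwaite) = (s₁²/n₁ + s₂²/n₂)² / [(s₁²/n₁)²/(n₁-1) + (s₂²/n₂)²/(n₂-1)] ≈ 35.41
t = (x̄₁ - x̄₂) / SE = (62.62 - 70.61) / 3.2807 = -7.99 / 3.2807 = -2.435
p-value = 0.0200

Since p-value < α = 0.05, we reject H₀.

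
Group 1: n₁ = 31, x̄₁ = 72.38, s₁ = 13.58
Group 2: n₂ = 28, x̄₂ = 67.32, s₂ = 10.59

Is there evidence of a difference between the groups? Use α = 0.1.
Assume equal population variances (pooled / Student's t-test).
Student's two-sample t-test (equal variances):
H₀: μ₁ = μ₂
H₁: μ₁ ≠ μ₂
df = n₁ + n₂ - 2 = 57
Pooled variance s_p² = [(n₁-1)s₁² + (n₂-1)s₂²] / (n₁ + n₂ - 2) = [(30)(13.58²) + (27)(10.59²)] / 57 = 150.1840
SE = √(s_p²(1/n₁ + 1/n₂)) = √(150.1840 × (1/31 + 1/28)) = 3.1951
t = (x̄₁ - x̄₂) / SE = (72.38 - 67.32) / 3.1951 = 5.06 / 3.1951 = 1.584
p-value = 0.1188

Since p-value > α = 0.1, we fail to reject H₀.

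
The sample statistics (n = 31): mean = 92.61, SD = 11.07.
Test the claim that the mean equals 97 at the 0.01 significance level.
One-sample t-test:
H₀: μ = 97
H₁: μ ≠ 97
df = n - 1 = 30
t = (x̄ - μ₀) / (s/√n) = (92.61 - 97) / (11.07/√31) = -2.208
p-value = 0.0350

Since p-value > α = 0.01, we fail to reject H₀.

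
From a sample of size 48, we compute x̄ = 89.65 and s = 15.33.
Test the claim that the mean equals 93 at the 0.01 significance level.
One-sample t-test:
H₀: μ = 93
H₁: μ ≠ 93
df = n - 1 = 47
t = (x̄ - μ₀) / (s/√n) = (89.65 - 93) / (15.33/√48) = -1.514
p-value = 0.1367

Since p-value > α = 0.01, we fail to reject H₀.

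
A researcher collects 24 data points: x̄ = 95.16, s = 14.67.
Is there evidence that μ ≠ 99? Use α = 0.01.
One-sample t-test:
H₀: μ = 99
H₁: μ ≠ 99
df = n - 1 = 23
t = (x̄ - μ₀) / (s/√n) = (95.16 - 99) / (14.67/√24) = -1.282
p-value = 0.2125

Since p-value > α = 0.01, we fail to reject H₀.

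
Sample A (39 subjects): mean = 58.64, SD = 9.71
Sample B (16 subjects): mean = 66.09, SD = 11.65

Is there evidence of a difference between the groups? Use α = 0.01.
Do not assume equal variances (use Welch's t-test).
Welch's two-sample t-test:
H₀: μ₁ = μ₂
H₁: μ₁ ≠ μ₂
s₁²/n₁ = 9.71²/39 = 2.4175,  s₂²/n₂ = 11.65²/16 = 8.4827
SE = √(s₁²/n₁ + s₂²/n₂) = √(2.4175 + 8.4827) = 3.3015
df (Welch-Satterthwaite) = (s₁²/n₁ + s₂²/n₂)² / [(s₁²/n₁)²/(n₁-1) + (s₂²/n₂)²/(n₂-1)] ≈ 24.00
t = (x̄₁ - x̄₂) / SE = (58.64 - 66.09) / 3.3015 = -7.45 / 3.3015 = -2.257
p-value = 0.0334

Since p-value > α = 0.01, we fail to reject H₀.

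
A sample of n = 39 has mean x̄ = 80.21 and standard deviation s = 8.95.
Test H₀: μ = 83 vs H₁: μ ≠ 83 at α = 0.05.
One-sample t-test:
H₀: μ = 83
H₁: μ ≠ 83
df = n - 1 = 38
t = (x̄ - μ₀) / (s/√n) = (80.21 - 83) / (8.95/√39) = -1.947
p-value = 0.0590

Since p-value > α = 0.05, we fail to reject H₀.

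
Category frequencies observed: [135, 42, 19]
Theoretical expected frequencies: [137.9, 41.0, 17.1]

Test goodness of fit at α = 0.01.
Chi-square goodness of fit test:
H₀: observed counts match expected distribution
H₁: observed counts differ from expected distribution
df = k - 1 = 2
χ² = Σ(O - E)²/E
   = (135 - 137.9)²/137.9 + (42 - 41.0)²/41.0 + (19 - 17.1)²/17.1
   = 0.061 + 0.024 + 0.211
   = 0.30
p-value = 0.8622

Since p-value > α = 0.01, we fail to reject H₀.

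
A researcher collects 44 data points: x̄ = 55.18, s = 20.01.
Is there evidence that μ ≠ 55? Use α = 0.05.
One-sample t-test:
H₀: μ = 55
H₁: μ ≠ 55
df = n - 1 = 43
t = (x̄ - μ₀) / (s/√n) = (55.18 - 55) / (20.01/√44) = 0.060
p-value = 0.9527

Since p-value > α = 0.05, we fail to reject H₀.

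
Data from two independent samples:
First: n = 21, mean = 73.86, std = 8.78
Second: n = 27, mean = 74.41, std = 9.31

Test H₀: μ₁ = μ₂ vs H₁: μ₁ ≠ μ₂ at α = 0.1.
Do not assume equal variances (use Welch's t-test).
Welch's two-sample t-test:
H₀: μ₁ = μ₂
H₁: μ₁ ≠ μ₂
s₁²/n₁ = 8.78²/21 = 3.6709,  s₂²/n₂ = 9.31²/27 = 3.2102
SE = √(s₁²/n₁ + s₂²/n₂) = √(3.6709 + 3.2102) = 2.6232
df (Welch-Satterthwaite) = (s₁²/n₁ + s₂²/n₂)² / [(s₁²/n₁)²/(n₁-1) + (s₂²/n₂)²/(n₂-1)] ≈ 44.25
t = (x̄₁ - x̄₂) / SE = (73.86 - 74.41) / 2.6232 = -0.55 / 2.6232 = -0.210
p-value = 0.8349

Since p-value > α = 0.1, we fail to reject H₀.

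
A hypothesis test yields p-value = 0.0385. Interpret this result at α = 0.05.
Since p = 0.0385 < α = 0.05, reject H₀.
There is sufficient evidence to reject the null hypothesis; the result is statistically significant at the 0.05 level.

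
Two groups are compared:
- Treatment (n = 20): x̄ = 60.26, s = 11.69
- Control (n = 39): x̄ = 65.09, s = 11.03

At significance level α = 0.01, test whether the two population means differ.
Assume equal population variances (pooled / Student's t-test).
Student's two-sample t-test (equal variances):
H₀: μ₁ = μ₂
H₁: μ₁ ≠ μ₂
df = n₁ + n₂ - 2 = 57
Pooled variance s_p² = [(n₁-1)s₁² + (n₂-1)s₂²] / (n₁ + n₂ - 2) = [(19)(11.69²) + (38)(11.03²)] / 57 = 126.6593
SE = √(s_p²(1/n₁ + 1/n₂)) = √(126.6593 × (1/20 + 1/39)) = 3.0953
t = (x̄₁ - x̄₂) / SE = (60.26 - 65.09) / 3.0953 = -4.83 / 3.0953 = -1.560
p-value = 0.1242

Since p-value > α = 0.01, we fail to reject H₀.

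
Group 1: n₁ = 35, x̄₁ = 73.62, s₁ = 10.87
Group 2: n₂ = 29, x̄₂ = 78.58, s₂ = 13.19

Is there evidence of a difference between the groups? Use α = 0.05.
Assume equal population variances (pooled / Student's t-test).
Student's two-sample t-test (equal variances):
H₀: μ₁ = μ₂
H₁: μ₁ ≠ μ₂
df = n₁ + n₂ - 2 = 62
Pooled variance s_p² = [(n₁-1)s₁² + (n₂-1)s₂²] / (n₁ + n₂ - 2) = [(34)(10.87²) + (28)(13.19²)] / 62 = 143.3656
SE = √(s_p²(1/n₁ + 1/n₂)) = √(143.3656 × (1/35 + 1/29)) = 3.0066
t = (x̄₁ - x̄₂) / SE = (73.62 - 78.58) / 3.0066 = -4.96 / 3.0066 = -1.650
p-value = 0.1041

Since p-value > α = 0.05, we fail to reject H₀.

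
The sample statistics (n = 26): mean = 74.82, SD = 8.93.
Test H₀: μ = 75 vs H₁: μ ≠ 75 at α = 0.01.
One-sample t-test:
H₀: μ = 75
H₁: μ ≠ 75
df = n - 1 = 25
t = (x̄ - μ₀) / (s/√n) = (74.82 - 75) / (8.93/√26) = -0.103
p-value = 0.9190

Since p-value > α = 0.01, we fail to reject H₀.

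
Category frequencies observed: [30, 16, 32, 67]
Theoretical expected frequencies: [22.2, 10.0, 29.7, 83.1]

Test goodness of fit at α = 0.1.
Chi-square goodness of fit test:
H₀: observed counts match expected distribution
H₁: observed counts differ from expected distribution
df = k - 1 = 3
χ² = Σ(O - E)²/E
   = (30 - 22.2)²/22.2 + (16 - 10.0)²/10.0 + (32 - 29.7)²/29.7 + (67 - 83.1)²/83.1
   = 2.741 + 3.600 + 0.178 + 3.119
   = 9.64
p-value = 0.0219

Since p-value < α = 0.1, we reject H₀.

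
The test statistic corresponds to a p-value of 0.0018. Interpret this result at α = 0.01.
Since p = 0.0018 < α = 0.01, reject H₀.
There is sufficient evidence to reject the null hypothesis; the result is statistically significant at the 0.01 level.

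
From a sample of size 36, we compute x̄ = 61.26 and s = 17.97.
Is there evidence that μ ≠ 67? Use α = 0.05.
One-sample t-test:
H₀: μ = 67
H₁: μ ≠ 67
df = n - 1 = 35
t = (x̄ - μ₀) / (s/√n) = (61.26 - 67) / (17.97/√36) = -1.917
p-value = 0.0635

Since p-value > α = 0.05, we fail to reject H₀.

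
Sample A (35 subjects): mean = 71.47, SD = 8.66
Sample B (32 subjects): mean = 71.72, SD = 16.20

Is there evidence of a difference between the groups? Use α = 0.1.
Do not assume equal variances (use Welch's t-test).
Welch's two-sample t-test:
H₀: μ₁ = μ₂
H₁: μ₁ ≠ μ₂
s₁²/n₁ = 8.66²/35 = 2.1427,  s₂²/n₂ = 16.20²/32 = 8.2012
SE = √(s₁²/n₁ + s₂²/n₂) = √(2.1427 + 8.2012) = 3.2162
df (Welch-Satterthwaite) = (s₁²/n₁ + s₂²/n₂)² / [(s₁²/n₁)²/(n₁-1) + (s₂²/n₂)²/(n₂-1)] ≈ 46.43
t = (x̄₁ - x̄₂) / SE = (71.47 - 71.72) / 3.2162 = -0.25 / 3.2162 = -0.078
p-value = 0.9384

Since p-value > α = 0.1, we fail to reject H₀.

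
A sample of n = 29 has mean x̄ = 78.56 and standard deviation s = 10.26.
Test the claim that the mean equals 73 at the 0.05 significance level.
One-sample t-test:
H₀: μ = 73
H₁: μ ≠ 73
df = n - 1 = 28
t = (x̄ - μ₀) / (s/√n) = (78.56 - 73) / (10.26/√29) = 2.918
p-value = 0.0069

Since p-value < α = 0.05, we reject H₀.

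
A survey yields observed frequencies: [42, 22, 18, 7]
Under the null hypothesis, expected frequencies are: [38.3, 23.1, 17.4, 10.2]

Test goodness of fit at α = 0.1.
Chi-square goodness of fit test:
H₀: observed counts match expected distribution
H₁: observed counts differ from expected distribution
df = k - 1 = 3
χ² = Σ(O - E)²/E
   = (42 - 38.3)²/38.3 + (22 - 23.1)²/23.1 + (18 - 17.4)²/17.4 + (7 - 10.2)²/10.2
   = 0.357 + 0.052 + 0.021 + 1.004
   = 1.43
p-value = 0.6975

Since p-value > α = 0.1, we fail to reject H₀.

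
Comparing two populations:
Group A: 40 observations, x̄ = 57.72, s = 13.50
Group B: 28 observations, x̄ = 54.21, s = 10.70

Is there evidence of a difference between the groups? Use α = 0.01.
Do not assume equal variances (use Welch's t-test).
Welch's two-sample t-test:
H₀: μ₁ = μ₂
H₁: μ₁ ≠ μ₂
s₁²/n₁ = 13.50²/40 = 4.5563,  s₂²/n₂ = 10.70²/28 = 4.0889
SE = √(s₁²/n₁ + s₂²/n₂) = √(4.5563 + 4.0889) = 2.9403
df (Welch-Satterthwaite) = (s₁²/n₁ + s₂²/n₂)² / [(s₁²/n₁)²/(n₁-1) + (s₂²/n₂)²/(n₂-1)] ≈ 64.90
t = (x̄₁ - x̄₂) / SE = (57.72 - 54.21) / 2.9403 = 3.51 / 2.9403 = 1.194
p-value = 0.2369

Since p-value > α = 0.01, we fail to reject H₀.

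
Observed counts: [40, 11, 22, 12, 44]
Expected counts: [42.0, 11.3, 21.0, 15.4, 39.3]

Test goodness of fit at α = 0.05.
Chi-square goodness of fit test:
H₀: observed counts match expected distribution
H₁: observed counts differ from expected distribution
df = k - 1 = 4
χ² = Σ(O - E)²/E
   = (40 - 42.0)²/42.0 + (11 - 11.3)²/11.3 + (22 - 21.0)²/21.0 + (12 - 15.4)²/15.4 + (44 - 39.3)²/39.3
   = 0.095 + 0.008 + 0.048 + 0.751 + 0.562
   = 1.46
p-value = 0.8331

Since p-value > α = 0.05, we fail to reject H₀.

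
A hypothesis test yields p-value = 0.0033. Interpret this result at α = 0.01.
Since p = 0.0033 < α = 0.01, reject H₀.
There is sufficient evidence to reject the null hypothesis; the result is statistically significant at the 0.01 level.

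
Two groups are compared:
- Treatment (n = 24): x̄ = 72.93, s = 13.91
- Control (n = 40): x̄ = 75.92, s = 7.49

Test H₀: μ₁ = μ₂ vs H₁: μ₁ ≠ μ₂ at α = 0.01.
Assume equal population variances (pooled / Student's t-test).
Student's two-sample t-test (equal variances):
H₀: μ₁ = μ₂
H₁: μ₁ ≠ μ₂
df = n₁ + n₂ - 2 = 62
Pooled variance s_p² = [(n₁-1)s₁² + (n₂-1)s₂²] / (n₁ + n₂ - 2) = [(23)(13.91²) + (39)(7.49²)] / 62 = 107.0666
SE = √(s_p²(1/n₁ + 1/n₂)) = √(107.0666 × (1/24 + 1/40)) = 2.6717
t = (x̄₁ - x̄₂) / SE = (72.93 - 75.92) / 2.6717 = -2.99 / 2.6717 = -1.119
p-value = 0.2674

Since p-value > α = 0.01, we fail to reject H₀.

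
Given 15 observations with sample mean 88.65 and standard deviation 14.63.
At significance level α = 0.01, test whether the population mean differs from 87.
One-sample t-test:
H₀: μ = 87
H₁: μ ≠ 87
df = n - 1 = 14
t = (x̄ - μ₀) / (s/√n) = (88.65 - 87) / (14.63/√15) = 0.437
p-value = 0.6689

Since p-value > α = 0.01, we fail to reject H₀.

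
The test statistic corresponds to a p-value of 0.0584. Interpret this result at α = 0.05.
Since p = 0.0584 > α = 0.05, fail to reject H₀.
There is insufficient evidence to reject the null hypothesis; the result is not statistically significant at the 0.05 level.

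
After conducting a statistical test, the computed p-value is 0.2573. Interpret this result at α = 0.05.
Since p = 0.2573 > α = 0.05, fail to reject H₀.
There is insufficient evidence to reject the null hypothesis; the result is not statistically significant at the 0.05 level.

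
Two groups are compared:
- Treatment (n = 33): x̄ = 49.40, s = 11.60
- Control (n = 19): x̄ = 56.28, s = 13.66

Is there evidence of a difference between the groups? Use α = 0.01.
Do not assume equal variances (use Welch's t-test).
Welch's two-sample t-test:
H₀: μ₁ = μ₂
H₁: μ₁ ≠ μ₂
s₁²/n₁ = 11.60²/33 = 4.0776,  s₂²/n₂ = 13.66²/19 = 9.8208
SE = √(s₁²/n₁ + s₂²/n₂) = √(4.0776 + 9.8208) = 3.7281
df (Welch-Satterthwaite) = (s₁²/n₁ + s₂²/n₂)² / [(s₁²/n₁)²/(n₁-1) + (s₂²/n₂)²/(n₂-1)] ≈ 32.86
t = (x̄₁ - x̄₂) / SE = (49.40 - 56.28) / 3.7281 = -6.88 / 3.7281 = -1.845
p-value = 0.0740

Since p-value > α = 0.01, we fail to reject H₀.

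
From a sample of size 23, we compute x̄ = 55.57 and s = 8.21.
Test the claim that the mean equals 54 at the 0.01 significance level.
One-sample t-test:
H₀: μ = 54
H₁: μ ≠ 54
df = n - 1 = 22
t = (x̄ - μ₀) / (s/√n) = (55.57 - 54) / (8.21/√23) = 0.917
p-value = 0.3690

Since p-value > α = 0.01, we fail to reject H₀.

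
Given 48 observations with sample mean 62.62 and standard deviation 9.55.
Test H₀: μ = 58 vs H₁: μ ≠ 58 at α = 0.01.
One-sample t-test:
H₀: μ = 58
H₁: μ ≠ 58
df = n - 1 = 47
t = (x̄ - μ₀) / (s/√n) = (62.62 - 58) / (9.55/√48) = 3.352
p-value = 0.0016

Since p-value < α = 0.01, we reject H₀.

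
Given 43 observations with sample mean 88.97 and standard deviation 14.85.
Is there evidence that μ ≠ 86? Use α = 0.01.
One-sample t-test:
H₀: μ = 86
H₁: μ ≠ 86
df = n - 1 = 42
t = (x̄ - μ₀) / (s/√n) = (88.97 - 86) / (14.85/√43) = 1.311
p-value = 0.1968

Since p-value > α = 0.01, we fail to reject H₀.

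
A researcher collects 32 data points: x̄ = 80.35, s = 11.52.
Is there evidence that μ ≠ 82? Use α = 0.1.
One-sample t-test:
H₀: μ = 82
H₁: μ ≠ 82
df = n - 1 = 31
t = (x̄ - μ₀) / (s/√n) = (80.35 - 82) / (11.52/√32) = -0.810
p-value = 0.4240

Since p-value > α = 0.1, we fail to reject H₀.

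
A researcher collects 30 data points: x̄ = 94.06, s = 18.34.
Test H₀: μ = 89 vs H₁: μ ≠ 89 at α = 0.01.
One-sample t-test:
H₀: μ = 89
H₁: μ ≠ 89
df = n - 1 = 29
t = (x̄ - μ₀) / (s/√n) = (94.06 - 89) / (18.34/√30) = 1.511
p-value = 0.1416

Since p-value > α = 0.01, we fail to reject H₀.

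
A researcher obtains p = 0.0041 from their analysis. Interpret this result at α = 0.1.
Since p = 0.0041 < α = 0.1, reject H₀.
There is sufficient evidence to reject the null hypothesis; the result is statistically significant at the 0.1 level.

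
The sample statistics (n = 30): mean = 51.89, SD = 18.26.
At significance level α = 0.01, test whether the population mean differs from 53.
One-sample t-test:
H₀: μ = 53
H₁: μ ≠ 53
df = n - 1 = 29
t = (x̄ - μ₀) / (s/√n) = (51.89 - 53) / (18.26/√30) = -0.333
p-value = 0.7416

Since p-value > α = 0.01, we fail to reject H₀.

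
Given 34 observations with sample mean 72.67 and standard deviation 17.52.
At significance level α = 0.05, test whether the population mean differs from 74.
One-sample t-test:
H₀: μ = 74
H₁: μ ≠ 74
df = n - 1 = 33
t = (x̄ - μ₀) / (s/√n) = (72.67 - 74) / (17.52/√34) = -0.443
p-value = 0.6609

Since p-value > α = 0.05, we fail to reject H₀.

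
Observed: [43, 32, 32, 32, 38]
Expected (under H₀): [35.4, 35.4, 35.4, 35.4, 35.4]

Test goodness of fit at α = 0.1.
Chi-square goodness of fit test:
H₀: observed counts match expected distribution
H₁: observed counts differ from expected distribution
df = k - 1 = 4
χ² = Σ(O - E)²/E
   = (43 - 35.4)²/35.4 + (32 - 35.4)²/35.4 + (32 - 35.4)²/35.4 + (32 - 35.4)²/35.4 + (38 - 35.4)²/35.4
   = 1.632 + 0.327 + 0.327 + 0.327 + 0.191
   = 2.80
p-value = 0.5914

Since p-value > α = 0.1, we fail to reject H₀.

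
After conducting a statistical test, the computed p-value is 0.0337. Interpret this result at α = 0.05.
Since p = 0.0337 < α = 0.05, reject H₀.
There is sufficient evidence to reject the null hypothesis; the result is statistically significant at the 0.05 level.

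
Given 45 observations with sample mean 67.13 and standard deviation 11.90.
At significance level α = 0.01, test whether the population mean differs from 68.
One-sample t-test:
H₀: μ = 68
H₁: μ ≠ 68
df = n - 1 = 44
t = (x̄ - μ₀) / (s/√n) = (67.13 - 68) / (11.90/√45) = -0.490
p-value = 0.6263

Since p-value > α = 0.01, we fail to reject H₀.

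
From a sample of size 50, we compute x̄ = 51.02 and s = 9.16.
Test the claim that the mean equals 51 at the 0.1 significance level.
One-sample t-test:
H₀: μ = 51
H₁: μ ≠ 51
df = n - 1 = 49
t = (x̄ - μ₀) / (s/√n) = (51.02 - 51) / (9.16/√50) = 0.015
p-value = 0.9877

Since p-value > α = 0.1, we fail to reject H₀.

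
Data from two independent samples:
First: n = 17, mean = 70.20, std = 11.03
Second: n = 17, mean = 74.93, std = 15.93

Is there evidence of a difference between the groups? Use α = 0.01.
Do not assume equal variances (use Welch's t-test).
Welch's two-sample t-test:
H₀: μ₁ = μ₂
H₁: μ₁ ≠ μ₂
s₁²/n₁ = 11.03²/17 = 7.1565,  s₂²/n₂ = 15.93²/17 = 14.9273
SE = √(s₁²/n₁ + s₂²/n₂) = √(7.1565 + 14.9273) = 4.6993
df (Welch-Satterthwaite) = (s₁²/n₁ + s₂²/n₂)² / [(s₁²/n₁)²/(n₁-1) + (s₂²/n₂)²/(n₂-1)] ≈ 28.47
t = (x̄₁ - x̄₂) / SE = (70.20 - 74.93) / 4.6993 = -4.73 / 4.6993 = -1.007
p-value = 0.3226

Since p-value > α = 0.01, we fail to reject H₀.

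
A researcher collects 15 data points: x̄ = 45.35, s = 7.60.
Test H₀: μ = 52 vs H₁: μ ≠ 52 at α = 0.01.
One-sample t-test:
H₀: μ = 52
H₁: μ ≠ 52
df = n - 1 = 14
t = (x̄ - μ₀) / (s/√n) = (45.35 - 52) / (7.60/√15) = -3.389
p-value = 0.0044

Since p-value < α = 0.01, we reject H₀.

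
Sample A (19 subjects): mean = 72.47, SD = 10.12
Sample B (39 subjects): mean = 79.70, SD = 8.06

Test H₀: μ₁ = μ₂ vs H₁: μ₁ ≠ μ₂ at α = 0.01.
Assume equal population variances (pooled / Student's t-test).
Student's two-sample t-test (equal variances):
H₀: μ₁ = μ₂
H₁: μ₁ ≠ μ₂
df = n₁ + n₂ - 2 = 56
Pooled variance s_p² = [(n₁-1)s₁² + (n₂-1)s₂²] / (n₁ + n₂ - 2) = [(18)(10.12²) + (38)(8.06²)] / 56 = 77.0014
SE = √(s_p²(1/n₁ + 1/n₂)) = √(77.0014 × (1/19 + 1/39)) = 2.4550
t = (x̄₁ - x̄₂) / SE = (72.47 - 79.70) / 2.4550 = -7.23 / 2.4550 = -2.945
p-value = 0.0047

Since p-value < α = 0.01, we reject H₀.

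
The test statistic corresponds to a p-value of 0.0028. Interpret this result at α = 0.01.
Since p = 0.0028 < α = 0.01, reject H₀.
There is sufficient evidence to reject the null hypothesis; the result is statistically significant at the 0.01 level.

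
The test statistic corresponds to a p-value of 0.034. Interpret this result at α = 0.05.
Since p = 0.034 < α = 0.05, reject H₀.
There is sufficient evidence to reject the null hypothesis; the result is statistically significant at the 0.05 level.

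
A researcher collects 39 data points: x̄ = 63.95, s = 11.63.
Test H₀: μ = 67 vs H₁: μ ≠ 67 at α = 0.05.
One-sample t-test:
H₀: μ = 67
H₁: μ ≠ 67
df = n - 1 = 38
t = (x̄ - μ₀) / (s/√n) = (63.95 - 67) / (11.63/√39) = -1.638
p-value = 0.1097

Since p-value > α = 0.05, we fail to reject H₀.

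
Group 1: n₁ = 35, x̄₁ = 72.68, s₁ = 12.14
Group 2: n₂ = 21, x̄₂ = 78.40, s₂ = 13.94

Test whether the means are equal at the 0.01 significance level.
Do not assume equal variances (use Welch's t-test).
Welch's two-sample t-test:
H₀: μ₁ = μ₂
H₁: μ₁ ≠ μ₂
s₁²/n₁ = 12.14²/35 = 4.2108,  s₂²/n₂ = 13.94²/21 = 9.2535
SE = √(s₁²/n₁ + s₂²/n₂) = √(4.2108 + 9.2535) = 3.6694
df (Welch-Satterthwaite) = (s₁²/n₁ + s₂²/n₂)² / [(s₁²/n₁)²/(n₁-1) + (s₂²/n₂)²/(n₂-1)] ≈ 37.75
t = (x̄₁ - x̄₂) / SE = (72.68 - 78.40) / 3.6694 = -5.72 / 3.6694 = -1.559
p-value = 0.1274

Since p-value > α = 0.01, we fail to reject H₀.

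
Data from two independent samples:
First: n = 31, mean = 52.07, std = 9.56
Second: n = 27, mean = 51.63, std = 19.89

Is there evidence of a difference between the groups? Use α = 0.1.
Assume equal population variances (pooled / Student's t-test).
Student's two-sample t-test (equal variances):
H₀: μ₁ = μ₂
H₁: μ₁ ≠ μ₂
df = n₁ + n₂ - 2 = 56
Pooled variance s_p² = [(n₁-1)s₁² + (n₂-1)s₂²] / (n₁ + n₂ - 2) = [(30)(9.56²) + (26)(19.89²)] / 56 = 232.6379
SE = √(s_p²(1/n₁ + 1/n₂)) = √(232.6379 × (1/31 + 1/27)) = 4.0151
t = (x̄₁ - x̄₂) / SE = (52.07 - 51.63) / 4.0151 = 0.44 / 4.0151 = 0.110
p-value = 0.9131

Since p-value > α = 0.1, we fail to reject H₀.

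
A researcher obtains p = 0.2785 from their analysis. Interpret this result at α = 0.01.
Since p = 0.2785 > α = 0.01, fail to reject H₀.
There is insufficient evidence to reject the null hypothesis; the result is not statistically significant at the 0.01 level.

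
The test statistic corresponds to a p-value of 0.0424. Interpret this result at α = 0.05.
Since p = 0.0424 < α = 0.05, reject H₀.
There is sufficient evidence to reject the null hypothesis; the result is statistically significant at the 0.05 level.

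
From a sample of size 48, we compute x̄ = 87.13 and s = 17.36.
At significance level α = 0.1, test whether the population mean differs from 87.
One-sample t-test:
H₀: μ = 87
H₁: μ ≠ 87
df = n - 1 = 47
t = (x̄ - μ₀) / (s/√n) = (87.13 - 87) / (17.36/√48) = 0.052
p-value = 0.9588

Since p-value > α = 0.1, we fail to reject H₀.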